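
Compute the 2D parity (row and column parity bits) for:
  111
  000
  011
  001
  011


Row parities: 10010
Column parities: 110

Row P: 10010, Col P: 110, Corner: 0


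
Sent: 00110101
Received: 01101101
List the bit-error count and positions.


XOR: 01011000

3 error(s) at position(s): 1, 3, 4


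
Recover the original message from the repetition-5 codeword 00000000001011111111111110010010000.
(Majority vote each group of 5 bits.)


Groups: 00000, 00000, 10111, 11111, 11111, 00100, 10000
Majority votes: 0011100

0011100


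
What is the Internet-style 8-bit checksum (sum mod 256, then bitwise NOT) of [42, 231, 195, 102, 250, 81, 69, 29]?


Sum = 999 mod 256 = 231
Complement = 24

24


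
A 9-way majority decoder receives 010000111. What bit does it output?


Ones: 4 out of 9
Threshold: 5

0 (4/9 voted 1)


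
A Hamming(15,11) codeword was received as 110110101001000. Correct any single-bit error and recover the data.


Syndrome = 0: no error detected

Data: 01011001000 (no errors)


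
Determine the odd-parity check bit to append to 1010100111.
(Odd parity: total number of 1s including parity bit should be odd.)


Number of 1s in data: 6
Parity bit: 1

1


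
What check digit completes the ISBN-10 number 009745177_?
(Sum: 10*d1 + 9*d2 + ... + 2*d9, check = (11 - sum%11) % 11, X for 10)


Weighted sum: 209
209 mod 11 = 0

Check digit: 0


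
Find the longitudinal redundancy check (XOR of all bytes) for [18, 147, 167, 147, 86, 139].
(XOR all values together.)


XOR chain: 18 ^ 147 ^ 167 ^ 147 ^ 86 ^ 139 = 104

104


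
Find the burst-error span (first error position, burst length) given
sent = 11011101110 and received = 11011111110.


XOR: 00000010000

Burst at position 6, length 1


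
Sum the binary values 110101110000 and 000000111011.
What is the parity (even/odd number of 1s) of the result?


110101110000 = 3440
000000111011 = 59
Sum = 3499 = 110110101011
1s count = 8

even parity (8 ones in 110110101011)


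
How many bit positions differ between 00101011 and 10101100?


XOR: 10000111
Count of 1s: 4

4


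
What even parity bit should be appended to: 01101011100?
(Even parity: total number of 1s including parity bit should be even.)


Number of 1s in data: 6
Parity bit: 0

0


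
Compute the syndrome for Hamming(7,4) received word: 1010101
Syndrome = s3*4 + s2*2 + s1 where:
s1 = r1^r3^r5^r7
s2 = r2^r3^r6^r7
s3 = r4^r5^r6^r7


s1=0, s2=0, s3=0

Syndrome = 0 (no error)


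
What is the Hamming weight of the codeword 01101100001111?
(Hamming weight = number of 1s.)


Counting 1s in 01101100001111

8


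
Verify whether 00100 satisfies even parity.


Number of 1s: 1

No, parity error (1 ones)


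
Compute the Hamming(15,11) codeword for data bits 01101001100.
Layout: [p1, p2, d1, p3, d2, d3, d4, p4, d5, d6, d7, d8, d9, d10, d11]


Parity bits: p1=1, p2=1, p3=0, p4=1

110011011001100


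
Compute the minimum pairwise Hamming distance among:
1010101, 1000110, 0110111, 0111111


Comparing all pairs, minimum distance: 1
Can detect 0 errors, correct 0 errors

1


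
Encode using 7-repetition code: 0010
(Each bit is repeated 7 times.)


Each bit -> 7 copies

0000000000000011111110000000


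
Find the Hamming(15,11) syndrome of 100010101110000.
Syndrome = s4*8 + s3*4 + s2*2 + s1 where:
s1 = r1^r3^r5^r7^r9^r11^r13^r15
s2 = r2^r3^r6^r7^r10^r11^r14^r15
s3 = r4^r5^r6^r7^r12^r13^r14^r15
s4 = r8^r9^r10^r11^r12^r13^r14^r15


s1=1, s2=1, s3=0, s4=1

Syndrome = 11 (error at position 11)


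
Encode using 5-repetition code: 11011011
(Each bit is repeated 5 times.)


Each bit -> 5 copies

1111111111000001111111111000001111111111


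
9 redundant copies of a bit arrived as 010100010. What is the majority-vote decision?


Ones: 3 out of 9
Threshold: 5

0 (3/9 voted 1)


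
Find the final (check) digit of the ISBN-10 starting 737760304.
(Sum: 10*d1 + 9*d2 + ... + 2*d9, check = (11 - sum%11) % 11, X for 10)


Weighted sum: 258
258 mod 11 = 5

Check digit: 6


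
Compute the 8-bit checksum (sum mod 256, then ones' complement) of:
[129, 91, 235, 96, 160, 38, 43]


Sum = 792 mod 256 = 24
Complement = 231

231


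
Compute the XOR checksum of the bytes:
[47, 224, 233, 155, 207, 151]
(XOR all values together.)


XOR chain: 47 ^ 224 ^ 233 ^ 155 ^ 207 ^ 151 = 229

229


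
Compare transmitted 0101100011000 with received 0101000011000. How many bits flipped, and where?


XOR: 0000100000000

1 error(s) at position(s): 4


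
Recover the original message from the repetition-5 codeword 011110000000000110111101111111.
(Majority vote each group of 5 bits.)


Groups: 01111, 00000, 00000, 11011, 11011, 11111
Majority votes: 100111

100111


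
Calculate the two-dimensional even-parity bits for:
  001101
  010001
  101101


Row parities: 100
Column parities: 110001

Row P: 100, Col P: 110001, Corner: 1


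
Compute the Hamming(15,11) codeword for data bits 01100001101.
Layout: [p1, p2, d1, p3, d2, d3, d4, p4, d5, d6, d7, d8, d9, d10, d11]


Parity bits: p1=1, p2=0, p3=1, p4=1

100111010001101


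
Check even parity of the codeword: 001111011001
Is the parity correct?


Number of 1s: 7

No, parity error (7 ones)


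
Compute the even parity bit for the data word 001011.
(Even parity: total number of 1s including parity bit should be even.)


Number of 1s in data: 3
Parity bit: 1

1


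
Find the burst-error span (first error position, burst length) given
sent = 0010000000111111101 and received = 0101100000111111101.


XOR: 0111100000000000000

Burst at position 1, length 4


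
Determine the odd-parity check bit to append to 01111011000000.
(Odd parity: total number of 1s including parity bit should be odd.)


Number of 1s in data: 6
Parity bit: 1

1


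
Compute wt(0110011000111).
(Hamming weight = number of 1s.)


Counting 1s in 0110011000111

7


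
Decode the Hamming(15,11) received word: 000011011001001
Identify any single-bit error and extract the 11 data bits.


Syndrome = 1: error at position 1

Data: 01101001001 (corrected bit 1)


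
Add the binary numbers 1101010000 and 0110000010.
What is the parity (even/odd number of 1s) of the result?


1101010000 = 848
0110000010 = 386
Sum = 1234 = 10011010010
1s count = 5

odd parity (5 ones in 10011010010)


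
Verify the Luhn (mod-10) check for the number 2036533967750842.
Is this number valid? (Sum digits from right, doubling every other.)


Luhn sum = 73
73 mod 10 = 3

Invalid (Luhn sum mod 10 = 3)


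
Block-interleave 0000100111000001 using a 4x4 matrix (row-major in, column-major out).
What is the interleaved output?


Matrix:
  0000
  1001
  1100
  0001
Read columns: 0110001000000101

0110001000000101


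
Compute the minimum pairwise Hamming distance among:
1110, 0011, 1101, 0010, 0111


Comparing all pairs, minimum distance: 1
Can detect 0 errors, correct 0 errors

1


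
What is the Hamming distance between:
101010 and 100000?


XOR: 001010
Count of 1s: 2

2


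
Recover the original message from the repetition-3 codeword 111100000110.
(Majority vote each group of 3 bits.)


Groups: 111, 100, 000, 110
Majority votes: 1001

1001


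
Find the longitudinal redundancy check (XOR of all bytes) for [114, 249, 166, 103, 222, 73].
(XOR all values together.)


XOR chain: 114 ^ 249 ^ 166 ^ 103 ^ 222 ^ 73 = 221

221


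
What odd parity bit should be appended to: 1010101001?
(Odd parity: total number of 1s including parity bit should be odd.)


Number of 1s in data: 5
Parity bit: 0

0


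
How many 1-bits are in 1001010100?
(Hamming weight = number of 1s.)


Counting 1s in 1001010100

4


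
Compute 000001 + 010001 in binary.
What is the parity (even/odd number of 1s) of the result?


000001 = 1
010001 = 17
Sum = 18 = 10010
1s count = 2

even parity (2 ones in 10010)


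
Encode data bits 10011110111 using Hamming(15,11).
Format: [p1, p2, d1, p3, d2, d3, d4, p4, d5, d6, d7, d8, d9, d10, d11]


Parity bits: p1=0, p2=0, p3=0, p4=0

001000101110111


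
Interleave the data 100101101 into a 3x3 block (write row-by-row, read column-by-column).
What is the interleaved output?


Matrix:
  100
  101
  101
Read columns: 111000011

111000011


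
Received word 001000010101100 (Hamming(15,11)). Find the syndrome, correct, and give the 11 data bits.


Syndrome = 0: no error detected

Data: 10000101100 (no errors)


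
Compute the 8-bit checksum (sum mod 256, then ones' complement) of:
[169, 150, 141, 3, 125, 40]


Sum = 628 mod 256 = 116
Complement = 139

139


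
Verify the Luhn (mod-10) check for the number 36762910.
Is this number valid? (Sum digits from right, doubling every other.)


Luhn sum = 38
38 mod 10 = 8

Invalid (Luhn sum mod 10 = 8)


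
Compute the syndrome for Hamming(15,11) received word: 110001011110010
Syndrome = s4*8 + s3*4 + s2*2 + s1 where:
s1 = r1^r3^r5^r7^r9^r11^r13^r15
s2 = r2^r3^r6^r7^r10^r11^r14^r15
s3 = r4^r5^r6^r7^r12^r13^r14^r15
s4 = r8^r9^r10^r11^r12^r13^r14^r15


s1=1, s2=1, s3=0, s4=1

Syndrome = 11 (error at position 11)


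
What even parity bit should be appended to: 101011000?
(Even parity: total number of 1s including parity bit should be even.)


Number of 1s in data: 4
Parity bit: 0

0


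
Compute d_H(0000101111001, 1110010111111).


XOR: 1110111000110
Count of 1s: 8

8


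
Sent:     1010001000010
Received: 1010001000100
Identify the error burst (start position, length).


XOR: 0000000000110

Burst at position 10, length 2


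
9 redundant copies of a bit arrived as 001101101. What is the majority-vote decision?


Ones: 5 out of 9
Threshold: 5

1 (5/9 voted 1)


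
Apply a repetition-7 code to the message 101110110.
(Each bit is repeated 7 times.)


Each bit -> 7 copies

111111100000001111111111111111111110000000111111111111110000000


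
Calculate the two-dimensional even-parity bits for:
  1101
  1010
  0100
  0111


Row parities: 1011
Column parities: 0100

Row P: 1011, Col P: 0100, Corner: 1


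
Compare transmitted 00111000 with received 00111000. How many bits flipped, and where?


XOR: 00000000

0 errors (received matches sent)


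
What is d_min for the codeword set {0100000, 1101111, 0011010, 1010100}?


Comparing all pairs, minimum distance: 4
Can detect 3 errors, correct 1 errors

4


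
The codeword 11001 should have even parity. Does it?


Number of 1s: 3

No, parity error (3 ones)


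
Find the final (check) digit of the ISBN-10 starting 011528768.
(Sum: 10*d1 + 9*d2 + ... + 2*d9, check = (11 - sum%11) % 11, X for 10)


Weighted sum: 166
166 mod 11 = 1

Check digit: X


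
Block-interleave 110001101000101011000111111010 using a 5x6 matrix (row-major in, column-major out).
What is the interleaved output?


Matrix:
  110001
  101000
  101011
  000111
  111010
Read columns: 111011000101101000100011110110

111011000101101000100011110110


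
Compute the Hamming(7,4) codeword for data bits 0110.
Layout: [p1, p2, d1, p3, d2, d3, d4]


Parity bits: p1=1, p2=1, p3=0

1100110


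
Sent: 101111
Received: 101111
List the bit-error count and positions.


XOR: 000000

0 errors (received matches sent)


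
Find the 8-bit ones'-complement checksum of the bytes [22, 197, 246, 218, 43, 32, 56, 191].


Sum = 1005 mod 256 = 237
Complement = 18

18


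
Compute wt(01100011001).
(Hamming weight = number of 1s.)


Counting 1s in 01100011001

5


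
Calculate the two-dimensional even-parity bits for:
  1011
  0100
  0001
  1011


Row parities: 1111
Column parities: 0101

Row P: 1111, Col P: 0101, Corner: 0


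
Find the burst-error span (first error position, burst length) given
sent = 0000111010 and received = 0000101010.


XOR: 0000010000

Burst at position 5, length 1


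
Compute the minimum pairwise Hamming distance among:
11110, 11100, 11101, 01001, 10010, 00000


Comparing all pairs, minimum distance: 1
Can detect 0 errors, correct 0 errors

1


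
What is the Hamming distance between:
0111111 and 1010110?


XOR: 1101001
Count of 1s: 4

4


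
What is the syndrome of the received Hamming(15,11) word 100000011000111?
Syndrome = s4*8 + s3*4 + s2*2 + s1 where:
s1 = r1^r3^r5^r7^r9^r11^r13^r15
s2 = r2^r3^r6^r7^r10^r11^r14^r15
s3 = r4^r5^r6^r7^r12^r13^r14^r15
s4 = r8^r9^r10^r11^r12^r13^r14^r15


s1=0, s2=0, s3=1, s4=1

Syndrome = 12 (error at position 12)


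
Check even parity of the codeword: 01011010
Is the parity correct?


Number of 1s: 4

Yes, parity is correct (4 ones)


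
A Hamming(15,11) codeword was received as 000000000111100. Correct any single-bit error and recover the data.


Syndrome = 0: no error detected

Data: 00000111100 (no errors)


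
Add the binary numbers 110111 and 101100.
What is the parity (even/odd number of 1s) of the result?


110111 = 55
101100 = 44
Sum = 99 = 1100011
1s count = 4

even parity (4 ones in 1100011)


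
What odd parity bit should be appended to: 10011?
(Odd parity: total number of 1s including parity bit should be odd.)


Number of 1s in data: 3
Parity bit: 0

0


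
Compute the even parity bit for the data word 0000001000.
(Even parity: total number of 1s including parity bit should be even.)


Number of 1s in data: 1
Parity bit: 1

1


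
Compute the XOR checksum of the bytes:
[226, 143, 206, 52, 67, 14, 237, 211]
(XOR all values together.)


XOR chain: 226 ^ 143 ^ 206 ^ 52 ^ 67 ^ 14 ^ 237 ^ 211 = 228

228


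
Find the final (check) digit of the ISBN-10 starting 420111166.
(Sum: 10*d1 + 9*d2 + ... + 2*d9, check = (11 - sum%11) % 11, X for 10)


Weighted sum: 110
110 mod 11 = 0

Check digit: 0


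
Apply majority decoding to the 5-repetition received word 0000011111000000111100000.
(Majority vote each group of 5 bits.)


Groups: 00000, 11111, 00000, 01111, 00000
Majority votes: 01010

01010


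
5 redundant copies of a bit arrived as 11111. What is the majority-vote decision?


Ones: 5 out of 5
Threshold: 3

1 (5/5 voted 1)


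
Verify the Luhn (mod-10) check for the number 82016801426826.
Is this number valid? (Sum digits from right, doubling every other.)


Luhn sum = 53
53 mod 10 = 3

Invalid (Luhn sum mod 10 = 3)


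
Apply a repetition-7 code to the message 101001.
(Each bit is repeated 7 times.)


Each bit -> 7 copies

111111100000001111111000000000000001111111


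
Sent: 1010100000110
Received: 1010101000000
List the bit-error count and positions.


XOR: 0000001000110

3 error(s) at position(s): 6, 10, 11


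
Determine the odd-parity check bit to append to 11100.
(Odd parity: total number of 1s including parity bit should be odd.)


Number of 1s in data: 3
Parity bit: 0

0


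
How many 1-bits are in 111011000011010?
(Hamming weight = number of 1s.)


Counting 1s in 111011000011010

8


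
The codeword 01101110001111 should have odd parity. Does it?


Number of 1s: 9

Yes, parity is correct (9 ones)


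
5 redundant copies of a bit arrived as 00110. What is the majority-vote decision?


Ones: 2 out of 5
Threshold: 3

0 (2/5 voted 1)


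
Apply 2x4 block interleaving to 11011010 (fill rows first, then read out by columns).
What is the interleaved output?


Matrix:
  1101
  1010
Read columns: 11100110

11100110


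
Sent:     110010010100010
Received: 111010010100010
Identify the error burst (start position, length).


XOR: 001000000000000

Burst at position 2, length 1


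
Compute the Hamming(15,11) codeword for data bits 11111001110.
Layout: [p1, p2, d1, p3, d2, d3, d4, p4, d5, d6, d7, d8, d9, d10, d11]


Parity bits: p1=1, p2=0, p3=0, p4=0

101011101001110


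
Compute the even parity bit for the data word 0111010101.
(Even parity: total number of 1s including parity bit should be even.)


Number of 1s in data: 6
Parity bit: 0

0


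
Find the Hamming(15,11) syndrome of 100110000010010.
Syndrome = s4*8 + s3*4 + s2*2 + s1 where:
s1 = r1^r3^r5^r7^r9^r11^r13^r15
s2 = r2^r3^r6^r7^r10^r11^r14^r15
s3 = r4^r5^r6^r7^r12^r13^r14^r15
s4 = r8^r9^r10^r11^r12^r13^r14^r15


s1=1, s2=0, s3=1, s4=0

Syndrome = 5 (error at position 5)


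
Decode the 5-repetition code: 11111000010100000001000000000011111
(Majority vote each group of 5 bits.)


Groups: 11111, 00001, 01000, 00001, 00000, 00000, 11111
Majority votes: 1000001

1000001


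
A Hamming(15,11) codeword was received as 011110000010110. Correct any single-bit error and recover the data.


Syndrome = 8: error at position 8

Data: 11000010110 (corrected bit 8)


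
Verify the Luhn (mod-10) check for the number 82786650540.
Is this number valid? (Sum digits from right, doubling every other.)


Luhn sum = 53
53 mod 10 = 3

Invalid (Luhn sum mod 10 = 3)


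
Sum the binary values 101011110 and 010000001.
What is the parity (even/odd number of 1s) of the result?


101011110 = 350
010000001 = 129
Sum = 479 = 111011111
1s count = 8

even parity (8 ones in 111011111)


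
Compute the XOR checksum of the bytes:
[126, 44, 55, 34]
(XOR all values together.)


XOR chain: 126 ^ 44 ^ 55 ^ 34 = 71

71


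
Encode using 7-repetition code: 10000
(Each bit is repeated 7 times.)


Each bit -> 7 copies

11111110000000000000000000000000000


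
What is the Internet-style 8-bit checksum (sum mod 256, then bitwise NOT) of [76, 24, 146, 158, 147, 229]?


Sum = 780 mod 256 = 12
Complement = 243

243


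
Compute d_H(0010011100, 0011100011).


XOR: 0001111111
Count of 1s: 7

7


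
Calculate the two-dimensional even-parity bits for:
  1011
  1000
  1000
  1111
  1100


Row parities: 11100
Column parities: 1000

Row P: 11100, Col P: 1000, Corner: 1


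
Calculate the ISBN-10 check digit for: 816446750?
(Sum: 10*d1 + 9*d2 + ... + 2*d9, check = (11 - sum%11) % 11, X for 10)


Weighted sum: 262
262 mod 11 = 9

Check digit: 2


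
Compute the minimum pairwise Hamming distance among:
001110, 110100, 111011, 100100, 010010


Comparing all pairs, minimum distance: 1
Can detect 0 errors, correct 0 errors

1


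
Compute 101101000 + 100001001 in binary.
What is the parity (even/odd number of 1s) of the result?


101101000 = 360
100001001 = 265
Sum = 625 = 1001110001
1s count = 5

odd parity (5 ones in 1001110001)


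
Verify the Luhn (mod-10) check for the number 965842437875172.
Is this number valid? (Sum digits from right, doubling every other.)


Luhn sum = 72
72 mod 10 = 2

Invalid (Luhn sum mod 10 = 2)


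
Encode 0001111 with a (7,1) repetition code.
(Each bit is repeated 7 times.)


Each bit -> 7 copies

0000000000000000000001111111111111111111111111111


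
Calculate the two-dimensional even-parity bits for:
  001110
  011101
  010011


Row parities: 101
Column parities: 000000

Row P: 101, Col P: 000000, Corner: 0


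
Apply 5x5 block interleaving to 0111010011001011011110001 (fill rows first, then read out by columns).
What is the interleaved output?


Matrix:
  01110
  10011
  00101
  10111
  10001
Read columns: 0101110000101101101001111

0101110000101101101001111


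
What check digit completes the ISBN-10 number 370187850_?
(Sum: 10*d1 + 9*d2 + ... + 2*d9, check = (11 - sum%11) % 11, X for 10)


Weighted sum: 230
230 mod 11 = 10

Check digit: 1


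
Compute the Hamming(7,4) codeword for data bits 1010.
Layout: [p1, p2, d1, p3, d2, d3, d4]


Parity bits: p1=1, p2=0, p3=1

1011010


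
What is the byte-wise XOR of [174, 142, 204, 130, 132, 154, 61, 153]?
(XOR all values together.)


XOR chain: 174 ^ 142 ^ 204 ^ 130 ^ 132 ^ 154 ^ 61 ^ 153 = 212

212


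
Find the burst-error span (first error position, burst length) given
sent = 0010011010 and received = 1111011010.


XOR: 1101000000

Burst at position 0, length 4


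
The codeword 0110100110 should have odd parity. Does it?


Number of 1s: 5

Yes, parity is correct (5 ones)


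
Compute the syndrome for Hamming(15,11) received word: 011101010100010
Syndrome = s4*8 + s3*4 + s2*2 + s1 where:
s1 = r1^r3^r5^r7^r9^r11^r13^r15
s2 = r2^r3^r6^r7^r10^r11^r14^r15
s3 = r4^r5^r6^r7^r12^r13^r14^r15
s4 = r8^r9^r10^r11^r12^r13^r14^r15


s1=1, s2=1, s3=1, s4=1

Syndrome = 15 (error at position 15)


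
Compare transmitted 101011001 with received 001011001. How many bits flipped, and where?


XOR: 100000000

1 error(s) at position(s): 0


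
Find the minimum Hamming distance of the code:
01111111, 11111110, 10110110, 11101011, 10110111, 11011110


Comparing all pairs, minimum distance: 1
Can detect 0 errors, correct 0 errors

1


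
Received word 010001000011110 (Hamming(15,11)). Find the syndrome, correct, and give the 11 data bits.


Syndrome = 0: no error detected

Data: 00100011110 (no errors)


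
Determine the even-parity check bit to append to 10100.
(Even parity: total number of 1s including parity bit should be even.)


Number of 1s in data: 2
Parity bit: 0

0


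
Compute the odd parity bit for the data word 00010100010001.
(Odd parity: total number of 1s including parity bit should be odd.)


Number of 1s in data: 4
Parity bit: 1

1


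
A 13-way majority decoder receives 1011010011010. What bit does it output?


Ones: 7 out of 13
Threshold: 7

1 (7/13 voted 1)


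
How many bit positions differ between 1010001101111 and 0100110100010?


XOR: 1110111001101
Count of 1s: 9

9


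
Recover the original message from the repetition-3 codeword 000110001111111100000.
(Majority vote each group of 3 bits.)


Groups: 000, 110, 001, 111, 111, 100, 000
Majority votes: 0101100

0101100


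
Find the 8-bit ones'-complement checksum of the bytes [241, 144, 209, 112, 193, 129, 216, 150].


Sum = 1394 mod 256 = 114
Complement = 141

141


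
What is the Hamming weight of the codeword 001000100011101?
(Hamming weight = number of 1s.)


Counting 1s in 001000100011101

6


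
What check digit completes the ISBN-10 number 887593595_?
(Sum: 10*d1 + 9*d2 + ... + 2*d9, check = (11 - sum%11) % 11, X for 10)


Weighted sum: 369
369 mod 11 = 6

Check digit: 5


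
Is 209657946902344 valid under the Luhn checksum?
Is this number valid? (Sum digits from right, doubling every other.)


Luhn sum = 75
75 mod 10 = 5

Invalid (Luhn sum mod 10 = 5)


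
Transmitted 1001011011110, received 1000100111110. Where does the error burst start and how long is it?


XOR: 0001111100000

Burst at position 3, length 5


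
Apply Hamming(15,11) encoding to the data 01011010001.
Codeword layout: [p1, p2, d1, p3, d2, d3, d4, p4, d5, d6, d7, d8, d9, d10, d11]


Parity bits: p1=1, p2=1, p3=1, p4=1

110110111010001


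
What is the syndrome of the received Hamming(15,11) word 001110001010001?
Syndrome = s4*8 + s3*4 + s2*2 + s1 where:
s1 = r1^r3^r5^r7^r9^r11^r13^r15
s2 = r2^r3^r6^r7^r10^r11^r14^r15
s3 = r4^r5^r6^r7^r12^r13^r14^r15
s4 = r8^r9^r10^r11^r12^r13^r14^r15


s1=1, s2=1, s3=1, s4=1

Syndrome = 15 (error at position 15)


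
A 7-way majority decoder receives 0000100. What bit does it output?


Ones: 1 out of 7
Threshold: 4

0 (1/7 voted 1)


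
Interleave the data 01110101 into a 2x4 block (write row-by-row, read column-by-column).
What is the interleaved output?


Matrix:
  0111
  0101
Read columns: 00111011

00111011


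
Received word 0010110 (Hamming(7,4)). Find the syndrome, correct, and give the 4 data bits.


Syndrome = 0: no error detected

Data: 1110 (no errors)


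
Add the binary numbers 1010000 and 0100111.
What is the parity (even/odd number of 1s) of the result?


1010000 = 80
0100111 = 39
Sum = 119 = 1110111
1s count = 6

even parity (6 ones in 1110111)


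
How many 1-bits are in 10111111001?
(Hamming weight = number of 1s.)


Counting 1s in 10111111001

8


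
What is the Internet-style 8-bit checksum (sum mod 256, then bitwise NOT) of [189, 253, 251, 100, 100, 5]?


Sum = 898 mod 256 = 130
Complement = 125

125


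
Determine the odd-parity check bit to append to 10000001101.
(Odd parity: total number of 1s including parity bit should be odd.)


Number of 1s in data: 4
Parity bit: 1

1


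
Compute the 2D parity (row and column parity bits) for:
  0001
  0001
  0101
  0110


Row parities: 1100
Column parities: 0011

Row P: 1100, Col P: 0011, Corner: 0


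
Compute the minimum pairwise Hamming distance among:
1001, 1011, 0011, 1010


Comparing all pairs, minimum distance: 1
Can detect 0 errors, correct 0 errors

1


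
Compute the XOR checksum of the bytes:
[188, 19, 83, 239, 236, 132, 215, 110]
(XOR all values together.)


XOR chain: 188 ^ 19 ^ 83 ^ 239 ^ 236 ^ 132 ^ 215 ^ 110 = 194

194


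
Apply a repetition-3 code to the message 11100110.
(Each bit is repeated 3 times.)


Each bit -> 3 copies

111111111000000111111000


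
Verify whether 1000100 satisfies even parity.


Number of 1s: 2

Yes, parity is correct (2 ones)


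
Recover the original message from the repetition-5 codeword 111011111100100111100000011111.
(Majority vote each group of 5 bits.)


Groups: 11101, 11111, 00100, 11110, 00000, 11111
Majority votes: 110101

110101


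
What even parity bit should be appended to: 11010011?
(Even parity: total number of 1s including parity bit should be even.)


Number of 1s in data: 5
Parity bit: 1

1


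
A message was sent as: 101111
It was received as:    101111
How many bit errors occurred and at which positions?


XOR: 000000

0 errors (received matches sent)


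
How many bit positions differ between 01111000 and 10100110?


XOR: 11011110
Count of 1s: 6

6


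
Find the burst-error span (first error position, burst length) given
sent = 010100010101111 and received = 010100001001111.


XOR: 000000011100000

Burst at position 7, length 3


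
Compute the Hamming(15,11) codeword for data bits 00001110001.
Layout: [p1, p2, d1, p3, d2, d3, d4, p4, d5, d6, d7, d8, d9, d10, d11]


Parity bits: p1=1, p2=1, p3=1, p4=0

110100001110001


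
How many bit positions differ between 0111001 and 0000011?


XOR: 0111010
Count of 1s: 4

4


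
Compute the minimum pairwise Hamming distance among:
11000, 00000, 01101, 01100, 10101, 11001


Comparing all pairs, minimum distance: 1
Can detect 0 errors, correct 0 errors

1


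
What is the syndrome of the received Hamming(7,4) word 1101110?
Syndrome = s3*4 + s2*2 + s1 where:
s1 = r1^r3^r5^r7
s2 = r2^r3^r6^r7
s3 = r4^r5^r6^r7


s1=0, s2=0, s3=1

Syndrome = 4 (error at position 4)


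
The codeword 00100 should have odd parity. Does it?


Number of 1s: 1

Yes, parity is correct (1 ones)


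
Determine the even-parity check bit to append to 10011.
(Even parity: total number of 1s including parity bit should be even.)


Number of 1s in data: 3
Parity bit: 1

1


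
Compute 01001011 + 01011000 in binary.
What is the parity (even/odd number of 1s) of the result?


01001011 = 75
01011000 = 88
Sum = 163 = 10100011
1s count = 4

even parity (4 ones in 10100011)


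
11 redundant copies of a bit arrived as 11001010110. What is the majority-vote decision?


Ones: 6 out of 11
Threshold: 6

1 (6/11 voted 1)


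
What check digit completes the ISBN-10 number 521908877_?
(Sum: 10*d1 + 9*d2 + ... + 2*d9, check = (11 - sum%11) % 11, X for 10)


Weighted sum: 246
246 mod 11 = 4

Check digit: 7


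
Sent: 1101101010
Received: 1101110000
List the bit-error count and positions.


XOR: 0000011010

3 error(s) at position(s): 5, 6, 8


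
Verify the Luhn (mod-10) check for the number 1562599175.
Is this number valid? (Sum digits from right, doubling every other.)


Luhn sum = 42
42 mod 10 = 2

Invalid (Luhn sum mod 10 = 2)


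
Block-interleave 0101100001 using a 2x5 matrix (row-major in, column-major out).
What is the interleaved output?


Matrix:
  01011
  00001
Read columns: 0010001011

0010001011


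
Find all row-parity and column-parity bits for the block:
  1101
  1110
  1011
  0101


Row parities: 1110
Column parities: 1101

Row P: 1110, Col P: 1101, Corner: 1


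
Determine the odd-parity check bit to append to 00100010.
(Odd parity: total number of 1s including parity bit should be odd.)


Number of 1s in data: 2
Parity bit: 1

1


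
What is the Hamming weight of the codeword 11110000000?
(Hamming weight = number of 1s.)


Counting 1s in 11110000000

4


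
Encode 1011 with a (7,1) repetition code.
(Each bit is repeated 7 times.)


Each bit -> 7 copies

1111111000000011111111111111


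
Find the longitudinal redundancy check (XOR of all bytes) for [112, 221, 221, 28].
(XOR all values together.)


XOR chain: 112 ^ 221 ^ 221 ^ 28 = 108

108


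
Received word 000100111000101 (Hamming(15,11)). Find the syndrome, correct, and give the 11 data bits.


Syndrome = 0: no error detected

Data: 00011000101 (no errors)


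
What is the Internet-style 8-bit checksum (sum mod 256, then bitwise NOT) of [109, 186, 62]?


Sum = 357 mod 256 = 101
Complement = 154

154


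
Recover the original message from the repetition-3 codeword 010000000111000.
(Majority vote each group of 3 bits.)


Groups: 010, 000, 000, 111, 000
Majority votes: 00010

00010


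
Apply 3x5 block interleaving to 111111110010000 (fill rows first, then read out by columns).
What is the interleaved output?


Matrix:
  11111
  11100
  10000
Read columns: 111110110100100

111110110100100


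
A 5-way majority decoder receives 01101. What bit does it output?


Ones: 3 out of 5
Threshold: 3

1 (3/5 voted 1)


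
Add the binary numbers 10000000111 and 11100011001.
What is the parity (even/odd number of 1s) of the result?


10000000111 = 1031
11100011001 = 1817
Sum = 2848 = 101100100000
1s count = 4

even parity (4 ones in 101100100000)


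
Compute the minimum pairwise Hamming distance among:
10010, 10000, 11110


Comparing all pairs, minimum distance: 1
Can detect 0 errors, correct 0 errors

1


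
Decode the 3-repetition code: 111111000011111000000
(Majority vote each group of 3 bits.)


Groups: 111, 111, 000, 011, 111, 000, 000
Majority votes: 1101100

1101100


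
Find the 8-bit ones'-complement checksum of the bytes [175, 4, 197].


Sum = 376 mod 256 = 120
Complement = 135

135


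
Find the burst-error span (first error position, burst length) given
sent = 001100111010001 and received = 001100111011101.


XOR: 000000000001100

Burst at position 11, length 2


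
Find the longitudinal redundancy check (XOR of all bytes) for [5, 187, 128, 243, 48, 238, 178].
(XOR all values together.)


XOR chain: 5 ^ 187 ^ 128 ^ 243 ^ 48 ^ 238 ^ 178 = 161

161


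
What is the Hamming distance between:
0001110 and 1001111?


XOR: 1000001
Count of 1s: 2

2


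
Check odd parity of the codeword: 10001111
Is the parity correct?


Number of 1s: 5

Yes, parity is correct (5 ones)


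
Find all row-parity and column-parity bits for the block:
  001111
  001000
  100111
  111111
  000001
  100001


Row parities: 010010
Column parities: 111111

Row P: 010010, Col P: 111111, Corner: 0


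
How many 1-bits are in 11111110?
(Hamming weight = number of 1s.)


Counting 1s in 11111110

7


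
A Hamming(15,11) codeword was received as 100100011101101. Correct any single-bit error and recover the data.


Syndrome = 0: no error detected

Data: 00001101101 (no errors)


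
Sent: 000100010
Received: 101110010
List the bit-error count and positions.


XOR: 101010000

3 error(s) at position(s): 0, 2, 4


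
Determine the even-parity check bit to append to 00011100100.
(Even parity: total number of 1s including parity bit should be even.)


Number of 1s in data: 4
Parity bit: 0

0


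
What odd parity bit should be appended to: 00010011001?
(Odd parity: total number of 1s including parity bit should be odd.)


Number of 1s in data: 4
Parity bit: 1

1


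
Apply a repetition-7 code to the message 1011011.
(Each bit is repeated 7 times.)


Each bit -> 7 copies

1111111000000011111111111111000000011111111111111


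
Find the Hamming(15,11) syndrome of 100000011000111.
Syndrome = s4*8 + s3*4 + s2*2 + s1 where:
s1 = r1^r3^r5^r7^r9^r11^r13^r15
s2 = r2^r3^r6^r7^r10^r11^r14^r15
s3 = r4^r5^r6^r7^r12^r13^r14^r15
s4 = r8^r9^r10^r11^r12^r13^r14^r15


s1=0, s2=0, s3=1, s4=1

Syndrome = 12 (error at position 12)


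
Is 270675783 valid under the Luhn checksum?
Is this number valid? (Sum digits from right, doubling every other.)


Luhn sum = 35
35 mod 10 = 5

Invalid (Luhn sum mod 10 = 5)


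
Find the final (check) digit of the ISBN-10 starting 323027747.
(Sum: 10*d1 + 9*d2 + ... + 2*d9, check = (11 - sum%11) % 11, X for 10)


Weighted sum: 173
173 mod 11 = 8

Check digit: 3


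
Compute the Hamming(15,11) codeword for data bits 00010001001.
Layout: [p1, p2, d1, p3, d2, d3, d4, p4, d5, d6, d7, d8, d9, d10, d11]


Parity bits: p1=0, p2=0, p3=1, p4=0

000100100001001


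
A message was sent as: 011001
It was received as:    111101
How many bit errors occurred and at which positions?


XOR: 100100

2 error(s) at position(s): 0, 3


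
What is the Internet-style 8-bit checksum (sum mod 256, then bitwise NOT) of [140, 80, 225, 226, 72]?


Sum = 743 mod 256 = 231
Complement = 24

24


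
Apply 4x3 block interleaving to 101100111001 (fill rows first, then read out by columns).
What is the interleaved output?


Matrix:
  101
  100
  111
  001
Read columns: 111000101011

111000101011


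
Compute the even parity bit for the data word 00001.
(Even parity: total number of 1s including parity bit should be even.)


Number of 1s in data: 1
Parity bit: 1

1


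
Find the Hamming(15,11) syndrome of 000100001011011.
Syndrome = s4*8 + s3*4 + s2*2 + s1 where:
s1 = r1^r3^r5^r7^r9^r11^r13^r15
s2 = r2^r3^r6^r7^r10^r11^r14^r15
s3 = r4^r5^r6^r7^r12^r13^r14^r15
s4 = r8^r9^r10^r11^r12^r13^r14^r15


s1=1, s2=1, s3=0, s4=1

Syndrome = 11 (error at position 11)


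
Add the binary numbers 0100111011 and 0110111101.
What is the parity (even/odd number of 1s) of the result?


0100111011 = 315
0110111101 = 445
Sum = 760 = 1011111000
1s count = 6

even parity (6 ones in 1011111000)


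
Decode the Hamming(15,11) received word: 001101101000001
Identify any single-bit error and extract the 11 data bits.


Syndrome = 0: no error detected

Data: 10111000001 (no errors)


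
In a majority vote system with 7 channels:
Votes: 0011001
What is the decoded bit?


Ones: 3 out of 7
Threshold: 4

0 (3/7 voted 1)


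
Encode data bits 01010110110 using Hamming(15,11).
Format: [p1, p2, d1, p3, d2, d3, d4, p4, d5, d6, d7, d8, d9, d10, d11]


Parity bits: p1=0, p2=0, p3=0, p4=0

000010100110110


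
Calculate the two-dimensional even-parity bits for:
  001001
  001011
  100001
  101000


Row parities: 0100
Column parities: 001011

Row P: 0100, Col P: 001011, Corner: 1


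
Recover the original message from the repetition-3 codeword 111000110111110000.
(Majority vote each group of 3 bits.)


Groups: 111, 000, 110, 111, 110, 000
Majority votes: 101110

101110


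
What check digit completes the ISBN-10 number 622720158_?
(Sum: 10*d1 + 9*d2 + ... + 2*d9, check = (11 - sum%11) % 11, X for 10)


Weighted sum: 190
190 mod 11 = 3

Check digit: 8


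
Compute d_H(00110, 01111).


XOR: 01001
Count of 1s: 2

2


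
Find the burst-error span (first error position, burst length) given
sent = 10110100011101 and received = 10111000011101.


XOR: 00001100000000

Burst at position 4, length 2


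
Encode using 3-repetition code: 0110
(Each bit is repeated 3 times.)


Each bit -> 3 copies

000111111000


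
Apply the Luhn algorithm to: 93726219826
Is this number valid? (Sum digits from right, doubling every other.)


Luhn sum = 64
64 mod 10 = 4

Invalid (Luhn sum mod 10 = 4)


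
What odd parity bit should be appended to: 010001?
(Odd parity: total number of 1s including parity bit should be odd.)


Number of 1s in data: 2
Parity bit: 1

1


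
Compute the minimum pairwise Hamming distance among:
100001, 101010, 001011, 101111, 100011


Comparing all pairs, minimum distance: 1
Can detect 0 errors, correct 0 errors

1


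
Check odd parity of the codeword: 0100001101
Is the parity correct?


Number of 1s: 4

No, parity error (4 ones)


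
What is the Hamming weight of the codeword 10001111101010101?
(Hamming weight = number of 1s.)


Counting 1s in 10001111101010101

10


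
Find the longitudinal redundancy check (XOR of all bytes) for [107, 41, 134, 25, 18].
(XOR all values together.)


XOR chain: 107 ^ 41 ^ 134 ^ 25 ^ 18 = 207

207


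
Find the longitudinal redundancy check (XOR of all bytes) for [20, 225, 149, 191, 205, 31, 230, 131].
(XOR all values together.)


XOR chain: 20 ^ 225 ^ 149 ^ 191 ^ 205 ^ 31 ^ 230 ^ 131 = 104

104


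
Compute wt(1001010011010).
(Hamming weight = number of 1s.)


Counting 1s in 1001010011010

6


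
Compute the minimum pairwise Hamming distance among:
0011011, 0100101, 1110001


Comparing all pairs, minimum distance: 3
Can detect 2 errors, correct 1 errors

3


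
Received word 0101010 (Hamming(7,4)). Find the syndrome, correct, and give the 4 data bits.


Syndrome = 0: no error detected

Data: 0010 (no errors)


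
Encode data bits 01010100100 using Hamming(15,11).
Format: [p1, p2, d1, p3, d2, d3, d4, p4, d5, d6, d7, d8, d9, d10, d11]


Parity bits: p1=1, p2=0, p3=1, p4=0

100110100100100


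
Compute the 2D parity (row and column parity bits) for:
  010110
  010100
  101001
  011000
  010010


Row parities: 10100
Column parities: 100001

Row P: 10100, Col P: 100001, Corner: 0


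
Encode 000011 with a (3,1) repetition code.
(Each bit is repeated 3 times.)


Each bit -> 3 copies

000000000000111111


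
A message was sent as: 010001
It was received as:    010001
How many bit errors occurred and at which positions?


XOR: 000000

0 errors (received matches sent)


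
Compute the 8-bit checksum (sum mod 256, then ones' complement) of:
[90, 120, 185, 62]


Sum = 457 mod 256 = 201
Complement = 54

54


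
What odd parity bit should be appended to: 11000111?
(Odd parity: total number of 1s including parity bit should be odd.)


Number of 1s in data: 5
Parity bit: 0

0


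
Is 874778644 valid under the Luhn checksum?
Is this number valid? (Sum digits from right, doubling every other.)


Luhn sum = 54
54 mod 10 = 4

Invalid (Luhn sum mod 10 = 4)


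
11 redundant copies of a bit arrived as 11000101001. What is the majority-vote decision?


Ones: 5 out of 11
Threshold: 6

0 (5/11 voted 1)


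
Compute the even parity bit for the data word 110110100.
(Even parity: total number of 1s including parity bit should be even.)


Number of 1s in data: 5
Parity bit: 1

1


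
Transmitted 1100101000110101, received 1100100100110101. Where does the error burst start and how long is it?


XOR: 0000001100000000

Burst at position 6, length 2


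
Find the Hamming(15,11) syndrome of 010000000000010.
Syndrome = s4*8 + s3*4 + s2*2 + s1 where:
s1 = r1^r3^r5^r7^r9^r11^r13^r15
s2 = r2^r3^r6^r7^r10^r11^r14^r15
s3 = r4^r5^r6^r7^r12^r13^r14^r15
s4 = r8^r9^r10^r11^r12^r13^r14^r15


s1=0, s2=0, s3=1, s4=1

Syndrome = 12 (error at position 12)


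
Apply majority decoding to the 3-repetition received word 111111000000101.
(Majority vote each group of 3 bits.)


Groups: 111, 111, 000, 000, 101
Majority votes: 11001

11001
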